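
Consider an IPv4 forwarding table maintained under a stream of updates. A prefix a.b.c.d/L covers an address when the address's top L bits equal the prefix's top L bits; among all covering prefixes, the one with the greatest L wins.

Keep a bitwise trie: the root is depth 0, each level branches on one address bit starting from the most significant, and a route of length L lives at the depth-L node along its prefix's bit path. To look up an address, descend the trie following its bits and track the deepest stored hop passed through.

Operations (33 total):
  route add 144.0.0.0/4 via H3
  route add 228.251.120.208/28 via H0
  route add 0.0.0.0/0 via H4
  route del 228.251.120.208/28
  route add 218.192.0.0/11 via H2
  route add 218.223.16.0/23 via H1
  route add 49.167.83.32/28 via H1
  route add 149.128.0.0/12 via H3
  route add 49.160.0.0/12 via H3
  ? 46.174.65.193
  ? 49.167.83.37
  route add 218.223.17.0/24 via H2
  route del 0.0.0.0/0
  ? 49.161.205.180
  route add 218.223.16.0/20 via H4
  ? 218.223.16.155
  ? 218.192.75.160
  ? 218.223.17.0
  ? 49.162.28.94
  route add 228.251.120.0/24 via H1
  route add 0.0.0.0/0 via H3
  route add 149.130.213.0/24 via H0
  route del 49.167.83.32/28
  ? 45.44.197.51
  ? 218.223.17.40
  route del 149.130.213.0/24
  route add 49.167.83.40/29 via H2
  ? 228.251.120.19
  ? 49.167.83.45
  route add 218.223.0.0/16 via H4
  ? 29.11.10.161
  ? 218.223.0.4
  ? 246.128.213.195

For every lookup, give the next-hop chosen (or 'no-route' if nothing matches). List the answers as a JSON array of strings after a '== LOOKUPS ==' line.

Apply in order:
  + 144.0.0.0/4 (H3) depth=4
  + 228.251.120.208/28 (H0) depth=28
  + 0.0.0.0/0 (H4) depth=0
  - 228.251.120.208/28 clear@28
  + 218.192.0.0/11 (H2) depth=11
  + 218.223.16.0/23 (H1) depth=23
  + 49.167.83.32/28 (H1) depth=28
  + 149.128.0.0/12 (H3) depth=12
  + 49.160.0.0/12 (H3) depth=12
  lookup 46.174.65.193: bits 001 walk d0:H4→d1:-→d2:-→d3:- -> H4
  lookup 49.167.83.37: bits 0011000110100111010100110010 walk d0:H4→d1:-→d2:-→d3:-→d4:-→d5:-→d6:-→d7:-→d8:-→d9:-→d10:-→d11:-→d12:H3→d13:-→d14:-→d15:-→d16:-→d17:-→d18:-→d19:-→d20:-→d21:-→d22:-→d23:-→d24:-→d25:-→d26:-→d27:-→d28:H1 -> H1
  + 218.223.17.0/24 (H2) depth=24
  - 0.0.0.0/0 clear@0
  lookup 49.161.205.180: bits 0011000110100 walk d0:-→d1:-→d2:-→d3:-→d4:-→d5:-→d6:-→d7:-→d8:-→d9:-→d10:-→d11:-→d12:H3→d13:- -> H3
  + 218.223.16.0/20 (H4) depth=20
  lookup 218.223.16.155: bits 11011010110111110001000 walk d0:-→d1:-→d2:-→d3:-→d4:-→d5:-→d6:-→d7:-→d8:-→d9:-→d10:-→d11:H2→d12:-→d13:-→d14:-→d15:-→d16:-→d17:-→d18:-→d19:-→d20:H4→d21:-→d22:-→d23:H1 -> H1
  lookup 218.192.75.160: bits 11011010110 walk d0:-→d1:-→d2:-→d3:-→d4:-→d5:-→d6:-→d7:-→d8:-→d9:-→d10:-→d11:H2 -> H2
  lookup 218.223.17.0: bits 110110101101111100010001 walk d0:-→d1:-→d2:-→d3:-→d4:-→d5:-→d6:-→d7:-→d8:-→d9:-→d10:-→d11:H2→d12:-→d13:-→d14:-→d15:-→d16:-→d17:-→d18:-→d19:-→d20:H4→d21:-→d22:-→d23:H1→d24:H2 -> H2
  lookup 49.162.28.94: bits 0011000110100 walk d0:-→d1:-→d2:-→d3:-→d4:-→d5:-→d6:-→d7:-→d8:-→d9:-→d10:-→d11:-→d12:H3→d13:- -> H3
  + 228.251.120.0/24 (H1) depth=24
  + 0.0.0.0/0 (H3) depth=0
  + 149.130.213.0/24 (H0) depth=24
  - 49.167.83.32/28 clear@28
  lookup 45.44.197.51: bits 001 walk d0:H3→d1:-→d2:-→d3:- -> H3
  lookup 218.223.17.40: bits 110110101101111100010001 walk d0:H3→d1:-→d2:-→d3:-→d4:-→d5:-→d6:-→d7:-→d8:-→d9:-→d10:-→d11:H2→d12:-→d13:-→d14:-→d15:-→d16:-→d17:-→d18:-→d19:-→d20:H4→d21:-→d22:-→d23:H1→d24:H2 -> H2
  - 149.130.213.0/24 clear@24
  + 49.167.83.40/29 (H2) depth=29
  lookup 228.251.120.19: bits 111001001111101101111000 walk d0:H3→d1:-→d2:-→d3:-→d4:-→d5:-→d6:-→d7:-→d8:-→d9:-→d10:-→d11:-→d12:-→d13:-→d14:-→d15:-→d16:-→d17:-→d18:-→d19:-→d20:-→d21:-→d22:-→d23:-→d24:H1 -> H1
  lookup 49.167.83.45: bits 00110001101001110101001100101 walk d0:H3→d1:-→d2:-→d3:-→d4:-→d5:-→d6:-→d7:-→d8:-→d9:-→d10:-→d11:-→d12:H3→d13:-→d14:-→d15:-→d16:-→d17:-→d18:-→d19:-→d20:-→d21:-→d22:-→d23:-→d24:-→d25:-→d26:-→d27:-→d28:-→d29:H2 -> H2
  + 218.223.0.0/16 (H4) depth=16
  lookup 29.11.10.161: bits 00 walk d0:H3→d1:-→d2:- -> H3
  lookup 218.223.0.4: bits 1101101011011111000 walk d0:H3→d1:-→d2:-→d3:-→d4:-→d5:-→d6:-→d7:-→d8:-→d9:-→d10:-→d11:H2→d12:-→d13:-→d14:-→d15:-→d16:H4→d17:-→d18:-→d19:- -> H4
  lookup 246.128.213.195: bits 111 walk d0:H3→d1:-→d2:-→d3:- -> H3

== LOOKUPS ==
["H4","H1","H3","H1","H2","H2","H3","H3","H2","H1","H2","H3","H4","H3"]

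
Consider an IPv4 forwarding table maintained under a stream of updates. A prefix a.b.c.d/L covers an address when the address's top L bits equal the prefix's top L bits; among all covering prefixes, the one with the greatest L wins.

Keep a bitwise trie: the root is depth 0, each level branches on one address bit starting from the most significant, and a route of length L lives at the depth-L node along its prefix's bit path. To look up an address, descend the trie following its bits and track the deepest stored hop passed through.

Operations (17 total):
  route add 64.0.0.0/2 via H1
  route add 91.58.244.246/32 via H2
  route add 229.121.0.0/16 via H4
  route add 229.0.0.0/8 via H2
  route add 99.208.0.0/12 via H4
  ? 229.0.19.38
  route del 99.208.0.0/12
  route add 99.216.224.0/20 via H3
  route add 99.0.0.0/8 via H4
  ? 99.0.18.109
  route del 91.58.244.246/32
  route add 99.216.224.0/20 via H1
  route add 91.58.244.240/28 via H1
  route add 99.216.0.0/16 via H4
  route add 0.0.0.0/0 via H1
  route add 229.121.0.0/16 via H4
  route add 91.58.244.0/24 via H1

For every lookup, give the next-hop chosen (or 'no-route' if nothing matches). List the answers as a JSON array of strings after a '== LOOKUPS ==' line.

Trace:
  add 64.0.0.0/2 -> H1 at depth 2
  add 91.58.244.246/32 -> H2 at depth 32
  add 229.121.0.0/16 -> H4 at depth 16
  add 229.0.0.0/8 -> H2 at depth 8
  add 99.208.0.0/12 -> H4 at depth 12
  ? 229.0.19.38  path d0:-→d1:-→d2:-→d3:-→d4:-→d5:-→d6:-→d7:-→d8:H2→d9:-  best=H2
  - 99.208.0.0/12 clear@12
  add 99.216.224.0/20 -> H3 at depth 20
  add 99.0.0.0/8 -> H4 at depth 8
  ? 99.0.18.109  path d0:-→d1:-→d2:H1→d3:-→d4:-→d5:-→d6:-→d7:-→d8:H4  best=H4
  - 91.58.244.246/32 clear@32
  add 99.216.224.0/20 -> H1 at depth 20
  add 91.58.244.240/28 -> H1 at depth 28
  add 99.216.0.0/16 -> H4 at depth 16
  add 0.0.0.0/0 -> H1 at depth 0
  add 229.121.0.0/16 -> H4 at depth 16
  add 91.58.244.0/24 -> H1 at depth 24

== LOOKUPS ==
["H2","H4"]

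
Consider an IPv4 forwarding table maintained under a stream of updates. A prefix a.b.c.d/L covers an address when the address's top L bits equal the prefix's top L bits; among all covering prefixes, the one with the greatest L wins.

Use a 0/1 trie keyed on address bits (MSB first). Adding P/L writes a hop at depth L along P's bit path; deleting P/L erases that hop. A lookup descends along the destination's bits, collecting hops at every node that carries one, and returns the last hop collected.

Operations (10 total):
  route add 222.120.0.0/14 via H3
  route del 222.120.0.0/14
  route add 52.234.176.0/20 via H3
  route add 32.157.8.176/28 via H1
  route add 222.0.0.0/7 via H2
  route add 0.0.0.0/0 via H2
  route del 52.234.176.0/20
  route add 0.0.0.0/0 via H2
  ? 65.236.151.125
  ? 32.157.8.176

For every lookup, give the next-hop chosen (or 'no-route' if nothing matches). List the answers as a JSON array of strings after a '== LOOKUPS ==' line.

Process each operation:
  + 222.120.0.0/14 (H3) depth=14
  del 222.120.0.0/14 (clear depth 14)
  + 52.234.176.0/20 (H3) depth=20
  + 32.157.8.176/28 (H1) depth=28
  + 222.0.0.0/7 (H2) depth=7
  + 0.0.0.0/0 (H2) depth=0
  del 52.234.176.0/20 (clear depth 20)
  + 0.0.0.0/0 (H2) depth=0
  ? 65.236.151.125  path d0:H2→d1:-  best=H2
  ? 32.157.8.176  path d0:H2→d1:-→d2:-→d3:-→d4:-→d5:-→d6:-→d7:-→d8:-→d9:-→d10:-→d11:-→d12:-→d13:-→d14:-→d15:-→d16:-→d17:-→d18:-→d19:-→d20:-→d21:-→d22:-→d23:-→d24:-→d25:-→d26:-→d27:-→d28:H1  best=H1

== LOOKUPS ==
["H2","H1"]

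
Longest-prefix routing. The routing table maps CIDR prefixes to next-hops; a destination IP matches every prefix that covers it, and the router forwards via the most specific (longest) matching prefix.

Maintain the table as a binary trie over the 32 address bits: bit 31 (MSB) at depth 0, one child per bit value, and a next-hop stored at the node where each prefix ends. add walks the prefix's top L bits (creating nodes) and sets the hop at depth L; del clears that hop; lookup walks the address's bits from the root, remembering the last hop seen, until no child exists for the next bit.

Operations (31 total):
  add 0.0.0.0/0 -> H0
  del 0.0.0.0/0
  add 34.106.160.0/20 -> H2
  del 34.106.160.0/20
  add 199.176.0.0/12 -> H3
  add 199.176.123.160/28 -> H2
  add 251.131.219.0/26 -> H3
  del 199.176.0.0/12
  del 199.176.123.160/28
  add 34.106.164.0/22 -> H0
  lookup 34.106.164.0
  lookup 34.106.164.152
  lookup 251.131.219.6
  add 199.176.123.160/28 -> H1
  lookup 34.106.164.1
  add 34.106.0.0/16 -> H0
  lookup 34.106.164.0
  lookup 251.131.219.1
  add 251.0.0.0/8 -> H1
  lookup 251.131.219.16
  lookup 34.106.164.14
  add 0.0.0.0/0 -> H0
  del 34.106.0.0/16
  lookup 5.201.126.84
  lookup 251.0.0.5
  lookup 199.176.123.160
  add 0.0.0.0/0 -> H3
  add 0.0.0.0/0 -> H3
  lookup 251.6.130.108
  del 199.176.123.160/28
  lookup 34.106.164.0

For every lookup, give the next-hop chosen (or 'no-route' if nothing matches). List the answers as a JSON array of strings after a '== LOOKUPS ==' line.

Trace:
  add 0.0.0.0/0 -> H0 at depth 0
  - 0.0.0.0/0 clear@0
  add 34.106.160.0/20 -> H2 at depth 20
  - 34.106.160.0/20 clear@20
  add 199.176.0.0/12 -> H3 at depth 12
  add 199.176.123.160/28 -> H2 at depth 28
  add 251.131.219.0/26 -> H3 at depth 26
  - 199.176.0.0/12 clear@12
  - 199.176.123.160/28 clear@28
  add 34.106.164.0/22 -> H0 at depth 22
  ? 34.106.164.0  path d0:-→d1:-→d2:-→d3:-→d4:-→d5:-→d6:-→d7:-→d8:-→d9:-→d10:-→d11:-→d12:-→d13:-→d14:-→d15:-→d16:-→d17:-→d18:-→d19:-→d20:-→d21:-→d22:H0  best=H0
  ? 34.106.164.152  path d0:-→d1:-→d2:-→d3:-→d4:-→d5:-→d6:-→d7:-→d8:-→d9:-→d10:-→d11:-→d12:-→d13:-→d14:-→d15:-→d16:-→d17:-→d18:-→d19:-→d20:-→d21:-→d22:H0  best=H0
  ? 251.131.219.6  path d0:-→d1:-→d2:-→d3:-→d4:-→d5:-→d6:-→d7:-→d8:-→d9:-→d10:-→d11:-→d12:-→d13:-→d14:-→d15:-→d16:-→d17:-→d18:-→d19:-→d20:-→d21:-→d22:-→d23:-→d24:-→d25:-→d26:H3  best=H3
  add 199.176.123.160/28 -> H1 at depth 28
  ? 34.106.164.1  path d0:-→d1:-→d2:-→d3:-→d4:-→d5:-→d6:-→d7:-→d8:-→d9:-→d10:-→d11:-→d12:-→d13:-→d14:-→d15:-→d16:-→d17:-→d18:-→d19:-→d20:-→d21:-→d22:H0  best=H0
  add 34.106.0.0/16 -> H0 at depth 16
  ? 34.106.164.0  path d0:-→d1:-→d2:-→d3:-→d4:-→d5:-→d6:-→d7:-→d8:-→d9:-→d10:-→d11:-→d12:-→d13:-→d14:-→d15:-→d16:H0→d17:-→d18:-→d19:-→d20:-→d21:-→d22:H0  best=H0
  ? 251.131.219.1  path d0:-→d1:-→d2:-→d3:-→d4:-→d5:-→d6:-→d7:-→d8:-→d9:-→d10:-→d11:-→d12:-→d13:-→d14:-→d15:-→d16:-→d17:-→d18:-→d19:-→d20:-→d21:-→d22:-→d23:-→d24:-→d25:-→d26:H3  best=H3
  add 251.0.0.0/8 -> H1 at depth 8
  ? 251.131.219.16  path d0:-→d1:-→d2:-→d3:-→d4:-→d5:-→d6:-→d7:-→d8:H1→d9:-→d10:-→d11:-→d12:-→d13:-→d14:-→d15:-→d16:-→d17:-→d18:-→d19:-→d20:-→d21:-→d22:-→d23:-→d24:-→d25:-→d26:H3  best=H3
  ? 34.106.164.14  path d0:-→d1:-→d2:-→d3:-→d4:-→d5:-→d6:-→d7:-→d8:-→d9:-→d10:-→d11:-→d12:-→d13:-→d14:-→d15:-→d16:H0→d17:-→d18:-→d19:-→d20:-→d21:-→d22:H0  best=H0
  add 0.0.0.0/0 -> H0 at depth 0
  - 34.106.0.0/16 clear@16
  ? 5.201.126.84  path d0:H0→d1:-→d2:-  best=H0
  ? 251.0.0.5  path d0:H0→d1:-→d2:-→d3:-→d4:-→d5:-→d6:-→d7:-→d8:H1  best=H1
  ? 199.176.123.160  path d0:H0→d1:-→d2:-→d3:-→d4:-→d5:-→d6:-→d7:-→d8:-→d9:-→d10:-→d11:-→d12:-→d13:-→d14:-→d15:-→d16:-→d17:-→d18:-→d19:-→d20:-→d21:-→d22:-→d23:-→d24:-→d25:-→d26:-→d27:-→d28:H1  best=H1
  add 0.0.0.0/0 -> H3 at depth 0
  add 0.0.0.0/0 -> H3 at depth 0
  ? 251.6.130.108  path d0:H3→d1:-→d2:-→d3:-→d4:-→d5:-→d6:-→d7:-→d8:H1  best=H1
  - 199.176.123.160/28 clear@28
  ? 34.106.164.0  path d0:H3→d1:-→d2:-→d3:-→d4:-→d5:-→d6:-→d7:-→d8:-→d9:-→d10:-→d11:-→d12:-→d13:-→d14:-→d15:-→d16:-→d17:-→d18:-→d19:-→d20:-→d21:-→d22:H0  best=H0

== LOOKUPS ==
["H0","H0","H3","H0","H0","H3","H3","H0","H0","H1","H1","H1","H0"]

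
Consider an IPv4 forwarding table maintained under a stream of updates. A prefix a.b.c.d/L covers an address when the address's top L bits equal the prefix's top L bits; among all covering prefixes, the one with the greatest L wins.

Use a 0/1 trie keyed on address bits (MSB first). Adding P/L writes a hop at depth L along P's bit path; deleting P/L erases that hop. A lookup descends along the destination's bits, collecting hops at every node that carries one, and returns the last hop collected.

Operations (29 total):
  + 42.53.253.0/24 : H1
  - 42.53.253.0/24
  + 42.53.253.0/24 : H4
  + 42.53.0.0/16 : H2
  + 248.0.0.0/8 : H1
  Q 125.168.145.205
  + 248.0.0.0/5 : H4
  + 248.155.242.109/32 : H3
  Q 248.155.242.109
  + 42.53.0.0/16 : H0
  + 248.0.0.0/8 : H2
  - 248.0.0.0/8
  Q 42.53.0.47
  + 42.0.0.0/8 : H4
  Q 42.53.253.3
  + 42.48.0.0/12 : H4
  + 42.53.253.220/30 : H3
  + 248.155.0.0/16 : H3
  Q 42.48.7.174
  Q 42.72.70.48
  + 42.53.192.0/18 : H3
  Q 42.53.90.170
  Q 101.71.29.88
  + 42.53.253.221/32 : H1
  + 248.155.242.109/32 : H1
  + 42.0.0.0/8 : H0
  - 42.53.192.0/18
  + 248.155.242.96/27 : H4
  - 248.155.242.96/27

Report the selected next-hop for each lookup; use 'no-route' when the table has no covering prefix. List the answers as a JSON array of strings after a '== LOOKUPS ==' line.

Apply in order:
  + 42.53.253.0/24 (H1) depth=24
  - 42.53.253.0/24 clear@24
  + 42.53.253.0/24 (H4) depth=24
  + 42.53.0.0/16 (H2) depth=16
  + 248.0.0.0/8 (H1) depth=8
  ? 125.168.145.205  path d0:-→d1:-  best=no-route
  + 248.0.0.0/5 (H4) depth=5
  + 248.155.242.109/32 (H3) depth=32
  ? 248.155.242.109  path d0:-→d1:-→d2:-→d3:-→d4:-→d5:H4→d6:-→d7:-→d8:H1→d9:-→d10:-→d11:-→d12:-→d13:-→d14:-→d15:-→d16:-→d17:-→d18:-→d19:-→d20:-→d21:-→d22:-→d23:-→d24:-→d25:-→d26:-→d27:-→d28:-→d29:-→d30:-→d31:-→d32:H3  best=H3
  + 42.53.0.0/16 (H0) depth=16
  + 248.0.0.0/8 (H2) depth=8
  - 248.0.0.0/8 clear@8
  ? 42.53.0.47  path d0:-→d1:-→d2:-→d3:-→d4:-→d5:-→d6:-→d7:-→d8:-→d9:-→d10:-→d11:-→d12:-→d13:-→d14:-→d15:-→d16:H0  best=H0
  + 42.0.0.0/8 (H4) depth=8
  ? 42.53.253.3  path d0:-→d1:-→d2:-→d3:-→d4:-→d5:-→d6:-→d7:-→d8:H4→d9:-→d10:-→d11:-→d12:-→d13:-→d14:-→d15:-→d16:H0→d17:-→d18:-→d19:-→d20:-→d21:-→d22:-→d23:-→d24:H4  best=H4
  + 42.48.0.0/12 (H4) depth=12
  + 42.53.253.220/30 (H3) depth=30
  + 248.155.0.0/16 (H3) depth=16
  ? 42.48.7.174  path d0:-→d1:-→d2:-→d3:-→d4:-→d5:-→d6:-→d7:-→d8:H4→d9:-→d10:-→d11:-→d12:H4→d13:-  best=H4
  ? 42.72.70.48  path d0:-→d1:-→d2:-→d3:-→d4:-→d5:-→d6:-→d7:-→d8:H4→d9:-  best=H4
  + 42.53.192.0/18 (H3) depth=18
  ? 42.53.90.170  path d0:-→d1:-→d2:-→d3:-→d4:-→d5:-→d6:-→d7:-→d8:H4→d9:-→d10:-→d11:-→d12:H4→d13:-→d14:-→d15:-→d16:H0  best=H0
  ? 101.71.29.88  path d0:-→d1:-  best=no-route
  + 42.53.253.221/32 (H1) depth=32
  + 248.155.242.109/32 (H1) depth=32
  + 42.0.0.0/8 (H0) depth=8
  - 42.53.192.0/18 clear@18
  + 248.155.242.96/27 (H4) depth=27
  - 248.155.242.96/27 clear@27

== LOOKUPS ==
["no-route","H3","H0","H4","H4","H4","H0","no-route"]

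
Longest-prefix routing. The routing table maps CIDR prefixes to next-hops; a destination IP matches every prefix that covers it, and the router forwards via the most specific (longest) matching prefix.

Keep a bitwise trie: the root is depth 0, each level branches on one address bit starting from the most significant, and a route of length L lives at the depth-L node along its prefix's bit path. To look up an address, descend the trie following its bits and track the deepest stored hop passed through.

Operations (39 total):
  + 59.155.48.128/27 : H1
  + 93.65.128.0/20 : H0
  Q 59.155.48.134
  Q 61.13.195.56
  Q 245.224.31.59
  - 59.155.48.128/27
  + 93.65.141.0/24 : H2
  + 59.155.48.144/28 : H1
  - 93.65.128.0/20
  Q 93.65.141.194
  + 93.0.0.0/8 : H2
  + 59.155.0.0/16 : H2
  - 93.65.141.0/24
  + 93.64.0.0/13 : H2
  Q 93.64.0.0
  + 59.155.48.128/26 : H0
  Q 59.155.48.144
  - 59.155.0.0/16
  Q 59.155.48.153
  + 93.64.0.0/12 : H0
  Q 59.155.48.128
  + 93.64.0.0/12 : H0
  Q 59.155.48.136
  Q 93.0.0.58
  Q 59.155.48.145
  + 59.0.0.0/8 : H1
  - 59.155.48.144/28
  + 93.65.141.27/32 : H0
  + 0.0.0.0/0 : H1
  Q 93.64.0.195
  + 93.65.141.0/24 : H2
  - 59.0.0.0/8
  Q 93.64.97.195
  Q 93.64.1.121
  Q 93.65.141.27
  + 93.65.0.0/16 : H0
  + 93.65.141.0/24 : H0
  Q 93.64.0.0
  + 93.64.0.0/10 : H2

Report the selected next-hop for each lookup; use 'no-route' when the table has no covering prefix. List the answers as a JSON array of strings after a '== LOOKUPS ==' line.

Apply in order:
  add 59.155.48.128/27 -> H1 at depth 27
  add 93.65.128.0/20 -> H0 at depth 20
  lookup 59.155.48.134: bits 001110111001101100110000100 walk d0:-→d1:-→d2:-→d3:-→d4:-→d5:-→d6:-→d7:-→d8:-→d9:-→d10:-→d11:-→d12:-→d13:-→d14:-→d15:-→d16:-→d17:-→d18:-→d19:-→d20:-→d21:-→d22:-→d23:-→d24:-→d25:-→d26:-→d27:H1 -> H1
  lookup 61.13.195.56: bits 00111 walk d0:-→d1:-→d2:-→d3:-→d4:-→d5:- -> no-route
  lookup 245.224.31.59: bits ε walk d0:- -> no-route
  - 59.155.48.128/27 clear@27
  add 93.65.141.0/24 -> H2 at depth 24
  add 59.155.48.144/28 -> H1 at depth 28
  - 93.65.128.0/20 clear@20
  lookup 93.65.141.194: bits 010111010100000110001101 walk d0:-→d1:-→d2:-→d3:-→d4:-→d5:-→d6:-→d7:-→d8:-→d9:-→d10:-→d11:-→d12:-→d13:-→d14:-→d15:-→d16:-→d17:-→d18:-→d19:-→d20:-→d21:-→d22:-→d23:-→d24:H2 -> H2
  add 93.0.0.0/8 -> H2 at depth 8
  add 59.155.0.0/16 -> H2 at depth 16
  - 93.65.141.0/24 clear@24
  add 93.64.0.0/13 -> H2 at depth 13
  lookup 93.64.0.0: bits 010111010100000 walk d0:-→d1:-→d2:-→d3:-→d4:-→d5:-→d6:-→d7:-→d8:H2→d9:-→d10:-→d11:-→d12:-→d13:H2→d14:-→d15:- -> H2
  add 59.155.48.128/26 -> H0 at depth 26
  lookup 59.155.48.144: bits 0011101110011011001100001001 walk d0:-→d1:-→d2:-→d3:-→d4:-→d5:-→d6:-→d7:-→d8:-→d9:-→d10:-→d11:-→d12:-→d13:-→d14:-→d15:-→d16:H2→d17:-→d18:-→d19:-→d20:-→d21:-→d22:-→d23:-→d24:-→d25:-→d26:H0→d27:-→d28:H1 -> H1
  - 59.155.0.0/16 clear@16
  lookup 59.155.48.153: bits 0011101110011011001100001001 walk d0:-→d1:-→d2:-→d3:-→d4:-→d5:-→d6:-→d7:-→d8:-→d9:-→d10:-→d11:-→d12:-→d13:-→d14:-→d15:-→d16:-→d17:-→d18:-→d19:-→d20:-→d21:-→d22:-→d23:-→d24:-→d25:-→d26:H0→d27:-→d28:H1 -> H1
  add 93.64.0.0/12 -> H0 at depth 12
  lookup 59.155.48.128: bits 001110111001101100110000100 walk d0:-→d1:-→d2:-→d3:-→d4:-→d5:-→d6:-→d7:-→d8:-→d9:-→d10:-→d11:-→d12:-→d13:-→d14:-→d15:-→d16:-→d17:-→d18:-→d19:-→d20:-→d21:-→d22:-→d23:-→d24:-→d25:-→d26:H0→d27:- -> H0
  add 93.64.0.0/12 -> H0 at depth 12
  lookup 59.155.48.136: bits 001110111001101100110000100 walk d0:-→d1:-→d2:-→d3:-→d4:-→d5:-→d6:-→d7:-→d8:-→d9:-→d10:-→d11:-→d12:-→d13:-→d14:-→d15:-→d16:-→d17:-→d18:-→d19:-→d20:-→d21:-→d22:-→d23:-→d24:-→d25:-→d26:H0→d27:- -> H0
  lookup 93.0.0.58: bits 010111010 walk d0:-→d1:-→d2:-→d3:-→d4:-→d5:-→d6:-→d7:-→d8:H2→d9:- -> H2
  lookup 59.155.48.145: bits 0011101110011011001100001001 walk d0:-→d1:-→d2:-→d3:-→d4:-→d5:-→d6:-→d7:-→d8:-→d9:-→d10:-→d11:-→d12:-→d13:-→d14:-→d15:-→d16:-→d17:-→d18:-→d19:-→d20:-→d21:-→d22:-→d23:-→d24:-→d25:-→d26:H0→d27:-→d28:H1 -> H1
  add 59.0.0.0/8 -> H1 at depth 8
  - 59.155.48.144/28 clear@28
  add 93.65.141.27/32 -> H0 at depth 32
  add 0.0.0.0/0 -> H1 at depth 0
  lookup 93.64.0.195: bits 010111010100000 walk d0:H1→d1:-→d2:-→d3:-→d4:-→d5:-→d6:-→d7:-→d8:H2→d9:-→d10:-→d11:-→d12:H0→d13:H2→d14:-→d15:- -> H2
  add 93.65.141.0/24 -> H2 at depth 24
  - 59.0.0.0/8 clear@8
  lookup 93.64.97.195: bits 010111010100000 walk d0:H1→d1:-→d2:-→d3:-→d4:-→d5:-→d6:-→d7:-→d8:H2→d9:-→d10:-→d11:-→d12:H0→d13:H2→d14:-→d15:- -> H2
  lookup 93.64.1.121: bits 010111010100000 walk d0:H1→d1:-→d2:-→d3:-→d4:-→d5:-→d6:-→d7:-→d8:H2→d9:-→d10:-→d11:-→d12:H0→d13:H2→d14:-→d15:- -> H2
  lookup 93.65.141.27: bits 01011101010000011000110100011011 walk d0:H1→d1:-→d2:-→d3:-→d4:-→d5:-→d6:-→d7:-→d8:H2→d9:-→d10:-→d11:-→d12:H0→d13:H2→d14:-→d15:-→d16:-→d17:-→d18:-→d19:-→d20:-→d21:-→d22:-→d23:-→d24:H2→d25:-→d26:-→d27:-→d28:-→d29:-→d30:-→d31:-→d32:H0 -> H0
  add 93.65.0.0/16 -> H0 at depth 16
  add 93.65.141.0/24 -> H0 at depth 24
  lookup 93.64.0.0: bits 010111010100000 walk d0:H1→d1:-→d2:-→d3:-→d4:-→d5:-→d6:-→d7:-→d8:H2→d9:-→d10:-→d11:-→d12:H0→d13:H2→d14:-→d15:- -> H2
  add 93.64.0.0/10 -> H2 at depth 10

== LOOKUPS ==
["H1","no-route","no-route","H2","H2","H1","H1","H0","H0","H2","H1","H2","H2","H2","H0","H2"]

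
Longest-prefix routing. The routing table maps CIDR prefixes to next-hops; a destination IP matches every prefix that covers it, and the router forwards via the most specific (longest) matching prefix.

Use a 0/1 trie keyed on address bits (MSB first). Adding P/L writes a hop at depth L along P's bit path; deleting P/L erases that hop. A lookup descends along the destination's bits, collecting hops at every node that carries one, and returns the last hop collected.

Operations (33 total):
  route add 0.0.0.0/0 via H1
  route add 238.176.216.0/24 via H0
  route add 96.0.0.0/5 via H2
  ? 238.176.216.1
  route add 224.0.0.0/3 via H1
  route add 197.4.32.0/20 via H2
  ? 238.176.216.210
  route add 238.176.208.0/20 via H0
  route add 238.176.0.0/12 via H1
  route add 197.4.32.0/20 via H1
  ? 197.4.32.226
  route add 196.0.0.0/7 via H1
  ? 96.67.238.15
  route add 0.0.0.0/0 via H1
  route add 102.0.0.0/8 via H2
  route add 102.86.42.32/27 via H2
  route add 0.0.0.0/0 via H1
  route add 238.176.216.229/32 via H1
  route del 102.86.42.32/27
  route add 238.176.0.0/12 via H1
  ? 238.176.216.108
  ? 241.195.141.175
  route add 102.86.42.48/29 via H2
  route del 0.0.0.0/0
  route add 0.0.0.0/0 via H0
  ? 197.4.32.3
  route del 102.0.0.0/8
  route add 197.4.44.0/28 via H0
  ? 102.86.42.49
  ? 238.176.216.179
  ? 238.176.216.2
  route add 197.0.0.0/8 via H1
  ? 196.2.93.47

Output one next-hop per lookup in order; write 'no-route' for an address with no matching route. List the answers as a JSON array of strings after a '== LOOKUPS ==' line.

Apply in order:
  + 0.0.0.0/0 (H1) depth=0
  + 238.176.216.0/24 (H0) depth=24
  + 96.0.0.0/5 (H2) depth=5
  Q 238.176.216.1: descend 111011101011000011011000 ; hops seen [H1,H0] ; pick H0
  + 224.0.0.0/3 (H1) depth=3
  + 197.4.32.0/20 (H2) depth=20
  Q 238.176.216.210: descend 111011101011000011011000 ; hops seen [H1,H1,H0] ; pick H0
  + 238.176.208.0/20 (H0) depth=20
  + 238.176.0.0/12 (H1) depth=12
  + 197.4.32.0/20 (H1) depth=20
  Q 197.4.32.226: descend 11000101000001000010 ; hops seen [H1,H1] ; pick H1
  + 196.0.0.0/7 (H1) depth=7
  Q 96.67.238.15: descend 01100 ; hops seen [H1,H2] ; pick H2
  + 0.0.0.0/0 (H1) depth=0
  + 102.0.0.0/8 (H2) depth=8
  + 102.86.42.32/27 (H2) depth=27
  + 0.0.0.0/0 (H1) depth=0
  + 238.176.216.229/32 (H1) depth=32
  del 102.86.42.32/27 (clear depth 27)
  + 238.176.0.0/12 (H1) depth=12
  Q 238.176.216.108: descend 111011101011000011011000 ; hops seen [H1,H1,H1,H0,H0] ; pick H0
  Q 241.195.141.175: descend 111 ; hops seen [H1,H1] ; pick H1
  + 102.86.42.48/29 (H2) depth=29
  del 0.0.0.0/0 (clear depth 0)
  + 0.0.0.0/0 (H0) depth=0
  Q 197.4.32.3: descend 11000101000001000010 ; hops seen [H0,H1,H1] ; pick H1
  del 102.0.0.0/8 (clear depth 8)
  + 197.4.44.0/28 (H0) depth=28
  Q 102.86.42.49: descend 01100110010101100010101000110 ; hops seen [H0,H2,H2] ; pick H2
  Q 238.176.216.179: descend 1110111010110000110110001 ; hops seen [H0,H1,H1,H0,H0] ; pick H0
  Q 238.176.216.2: descend 111011101011000011011000 ; hops seen [H0,H1,H1,H0,H0] ; pick H0
  + 197.0.0.0/8 (H1) depth=8
  Q 196.2.93.47: descend 1100010 ; hops seen [H0,H1] ; pick H1

== LOOKUPS ==
["H0","H0","H1","H2","H0","H1","H1","H2","H0","H0","H1"]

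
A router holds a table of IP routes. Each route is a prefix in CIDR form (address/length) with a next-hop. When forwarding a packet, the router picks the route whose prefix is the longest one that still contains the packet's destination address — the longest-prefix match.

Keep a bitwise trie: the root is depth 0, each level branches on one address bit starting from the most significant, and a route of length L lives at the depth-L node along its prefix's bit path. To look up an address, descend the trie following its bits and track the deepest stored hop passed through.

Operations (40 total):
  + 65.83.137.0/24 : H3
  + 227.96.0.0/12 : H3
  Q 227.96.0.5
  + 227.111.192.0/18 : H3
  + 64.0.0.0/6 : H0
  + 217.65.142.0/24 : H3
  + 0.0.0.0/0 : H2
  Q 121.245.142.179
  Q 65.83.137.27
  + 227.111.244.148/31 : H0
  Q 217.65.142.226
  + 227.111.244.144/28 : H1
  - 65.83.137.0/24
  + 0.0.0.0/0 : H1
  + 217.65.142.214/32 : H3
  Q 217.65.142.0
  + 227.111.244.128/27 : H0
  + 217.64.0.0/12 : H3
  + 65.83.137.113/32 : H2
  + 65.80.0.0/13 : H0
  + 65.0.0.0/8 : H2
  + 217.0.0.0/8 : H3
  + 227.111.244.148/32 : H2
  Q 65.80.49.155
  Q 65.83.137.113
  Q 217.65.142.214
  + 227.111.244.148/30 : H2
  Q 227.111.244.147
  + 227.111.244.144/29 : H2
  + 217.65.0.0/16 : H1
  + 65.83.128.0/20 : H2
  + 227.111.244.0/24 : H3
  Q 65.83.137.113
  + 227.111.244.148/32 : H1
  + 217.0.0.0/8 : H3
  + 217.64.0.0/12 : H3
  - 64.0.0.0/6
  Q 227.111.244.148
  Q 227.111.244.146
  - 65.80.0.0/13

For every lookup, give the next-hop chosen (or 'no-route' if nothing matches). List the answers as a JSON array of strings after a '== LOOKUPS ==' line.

Trace:
  + 65.83.137.0/24 (H3) depth=24
  + 227.96.0.0/12 (H3) depth=12
  ? 227.96.0.5  path d0:-→d1:-→d2:-→d3:-→d4:-→d5:-→d6:-→d7:-→d8:-→d9:-→d10:-→d11:-→d12:H3  best=H3
  + 227.111.192.0/18 (H3) depth=18
  + 64.0.0.0/6 (H0) depth=6
  + 217.65.142.0/24 (H3) depth=24
  + 0.0.0.0/0 (H2) depth=0
  ? 121.245.142.179  path d0:H2→d1:-→d2:-  best=H2
  ? 65.83.137.27  path d0:H2→d1:-→d2:-→d3:-→d4:-→d5:-→d6:H0→d7:-→d8:-→d9:-→d10:-→d11:-→d12:-→d13:-→d14:-→d15:-→d16:-→d17:-→d18:-→d19:-→d20:-→d21:-→d22:-→d23:-→d24:H3  best=H3
  + 227.111.244.148/31 (H0) depth=31
  ? 217.65.142.226  path d0:H2→d1:-→d2:-→d3:-→d4:-→d5:-→d6:-→d7:-→d8:-→d9:-→d10:-→d11:-→d12:-→d13:-→d14:-→d15:-→d16:-→d17:-→d18:-→d19:-→d20:-→d21:-→d22:-→d23:-→d24:H3  best=H3
  + 227.111.244.144/28 (H1) depth=28
  del 65.83.137.0/24 (clear depth 24)
  + 0.0.0.0/0 (H1) depth=0
  + 217.65.142.214/32 (H3) depth=32
  ? 217.65.142.0  path d0:H1→d1:-→d2:-→d3:-→d4:-→d5:-→d6:-→d7:-→d8:-→d9:-→d10:-→d11:-→d12:-→d13:-→d14:-→d15:-→d16:-→d17:-→d18:-→d19:-→d20:-→d21:-→d22:-→d23:-→d24:H3  best=H3
  + 227.111.244.128/27 (H0) depth=27
  + 217.64.0.0/12 (H3) depth=12
  + 65.83.137.113/32 (H2) depth=32
  + 65.80.0.0/13 (H0) depth=13
  + 65.0.0.0/8 (H2) depth=8
  + 217.0.0.0/8 (H3) depth=8
  + 227.111.244.148/32 (H2) depth=32
  ? 65.80.49.155  path d0:H1→d1:-→d2:-→d3:-→d4:-→d5:-→d6:H0→d7:-→d8:H2→d9:-→d10:-→d11:-→d12:-→d13:H0→d14:-  best=H0
  ? 65.83.137.113  path d0:H1→d1:-→d2:-→d3:-→d4:-→d5:-→d6:H0→d7:-→d8:H2→d9:-→d10:-→d11:-→d12:-→d13:H0→d14:-→d15:-→d16:-→d17:-→d18:-→d19:-→d20:-→d21:-→d22:-→d23:-→d24:-→d25:-→d26:-→d27:-→d28:-→d29:-→d30:-→d31:-→d32:H2  best=H2
  ? 217.65.142.214  path d0:H1→d1:-→d2:-→d3:-→d4:-→d5:-→d6:-→d7:-→d8:H3→d9:-→d10:-→d11:-→d12:H3→d13:-→d14:-→d15:-→d16:-→d17:-→d18:-→d19:-→d20:-→d21:-→d22:-→d23:-→d24:H3→d25:-→d26:-→d27:-→d28:-→d29:-→d30:-→d31:-→d32:H3  best=H3
  + 227.111.244.148/30 (H2) depth=30
  ? 227.111.244.147  path d0:H1→d1:-→d2:-→d3:-→d4:-→d5:-→d6:-→d7:-→d8:-→d9:-→d10:-→d11:-→d12:H3→d13:-→d14:-→d15:-→d16:-→d17:-→d18:H3→d19:-→d20:-→d21:-→d22:-→d23:-→d24:-→d25:-→d26:-→d27:H0→d28:H1→d29:-  best=H1
  + 227.111.244.144/29 (H2) depth=29
  + 217.65.0.0/16 (H1) depth=16
  + 65.83.128.0/20 (H2) depth=20
  + 227.111.244.0/24 (H3) depth=24
  ? 65.83.137.113  path d0:H1→d1:-→d2:-→d3:-→d4:-→d5:-→d6:H0→d7:-→d8:H2→d9:-→d10:-→d11:-→d12:-→d13:H0→d14:-→d15:-→d16:-→d17:-→d18:-→d19:-→d20:H2→d21:-→d22:-→d23:-→d24:-→d25:-→d26:-→d27:-→d28:-→d29:-→d30:-→d31:-→d32:H2  best=H2
  + 227.111.244.148/32 (H1) depth=32
  + 217.0.0.0/8 (H3) depth=8
  + 217.64.0.0/12 (H3) depth=12
  del 64.0.0.0/6 (clear depth 6)
  ? 227.111.244.148  path d0:H1→d1:-→d2:-→d3:-→d4:-→d5:-→d6:-→d7:-→d8:-→d9:-→d10:-→d11:-→d12:H3→d13:-→d14:-→d15:-→d16:-→d17:-→d18:H3→d19:-→d20:-→d21:-→d22:-→d23:-→d24:H3→d25:-→d26:-→d27:H0→d28:H1→d29:H2→d30:H2→d31:H0→d32:H1  best=H1
  ? 227.111.244.146  path d0:H1→d1:-→d2:-→d3:-→d4:-→d5:-→d6:-→d7:-→d8:-→d9:-→d10:-→d11:-→d12:H3→d13:-→d14:-→d15:-→d16:-→d17:-→d18:H3→d19:-→d20:-→d21:-→d22:-→d23:-→d24:H3→d25:-→d26:-→d27:H0→d28:H1→d29:H2  best=H2
  del 65.80.0.0/13 (clear depth 13)

== LOOKUPS ==
["H3","H2","H3","H3","H3","H0","H2","H3","H1","H2","H1","H2"]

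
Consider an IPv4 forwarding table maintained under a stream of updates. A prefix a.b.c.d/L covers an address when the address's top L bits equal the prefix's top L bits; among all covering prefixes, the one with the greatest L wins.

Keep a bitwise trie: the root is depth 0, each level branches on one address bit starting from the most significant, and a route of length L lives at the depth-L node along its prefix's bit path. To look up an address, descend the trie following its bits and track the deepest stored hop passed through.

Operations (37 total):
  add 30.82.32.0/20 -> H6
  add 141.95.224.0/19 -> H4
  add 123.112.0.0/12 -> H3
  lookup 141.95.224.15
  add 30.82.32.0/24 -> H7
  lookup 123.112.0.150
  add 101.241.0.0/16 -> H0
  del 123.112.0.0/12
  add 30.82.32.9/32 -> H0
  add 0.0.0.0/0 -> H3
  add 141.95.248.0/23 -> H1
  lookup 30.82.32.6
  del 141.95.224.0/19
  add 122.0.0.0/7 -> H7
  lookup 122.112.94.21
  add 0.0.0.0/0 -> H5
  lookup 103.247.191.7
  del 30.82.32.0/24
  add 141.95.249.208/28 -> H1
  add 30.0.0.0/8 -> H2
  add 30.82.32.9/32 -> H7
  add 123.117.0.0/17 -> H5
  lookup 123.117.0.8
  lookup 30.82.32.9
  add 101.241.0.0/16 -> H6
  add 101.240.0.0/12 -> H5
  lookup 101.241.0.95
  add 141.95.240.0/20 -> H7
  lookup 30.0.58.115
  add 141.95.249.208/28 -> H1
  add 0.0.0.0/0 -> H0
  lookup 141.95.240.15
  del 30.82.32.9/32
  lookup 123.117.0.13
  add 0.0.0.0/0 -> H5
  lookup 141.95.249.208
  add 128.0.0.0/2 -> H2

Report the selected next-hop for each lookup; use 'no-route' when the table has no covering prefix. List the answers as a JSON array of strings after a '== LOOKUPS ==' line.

Trace:
  + 30.82.32.0/20 (H6) depth=20
  + 141.95.224.0/19 (H4) depth=19
  + 123.112.0.0/12 (H3) depth=12
  lookup 141.95.224.15: bits 1000110101011111111 walk d0:-→d1:-→d2:-→d3:-→d4:-→d5:-→d6:-→d7:-→d8:-→d9:-→d10:-→d11:-→d12:-→d13:-→d14:-→d15:-→d16:-→d17:-→d18:-→d19:H4 -> H4
  + 30.82.32.0/24 (H7) depth=24
  lookup 123.112.0.150: bits 011110110111 walk d0:-→d1:-→d2:-→d3:-→d4:-→d5:-→d6:-→d7:-→d8:-→d9:-→d10:-→d11:-→d12:H3 -> H3
  + 101.241.0.0/16 (H0) depth=16
  del 123.112.0.0/12 (clear depth 12)
  + 30.82.32.9/32 (H0) depth=32
  + 0.0.0.0/0 (H3) depth=0
  + 141.95.248.0/23 (H1) depth=23
  lookup 30.82.32.6: bits 0001111001010010001000000000 walk d0:H3→d1:-→d2:-→d3:-→d4:-→d5:-→d6:-→d7:-→d8:-→d9:-→d10:-→d11:-→d12:-→d13:-→d14:-→d15:-→d16:-→d17:-→d18:-→d19:-→d20:H6→d21:-→d22:-→d23:-→d24:H7→d25:-→d26:-→d27:-→d28:- -> H7
  del 141.95.224.0/19 (clear depth 19)
  + 122.0.0.0/7 (H7) depth=7
  lookup 122.112.94.21: bits 0111101 walk d0:H3→d1:-→d2:-→d3:-→d4:-→d5:-→d6:-→d7:H7 -> H7
  + 0.0.0.0/0 (H5) depth=0
  lookup 103.247.191.7: bits 011001 walk d0:H5→d1:-→d2:-→d3:-→d4:-→d5:-→d6:- -> H5
  del 30.82.32.0/24 (clear depth 24)
  + 141.95.249.208/28 (H1) depth=28
  + 30.0.0.0/8 (H2) depth=8
  + 30.82.32.9/32 (H7) depth=32
  + 123.117.0.0/17 (H5) depth=17
  lookup 123.117.0.8: bits 01111011011101010 walk d0:H5→d1:-→d2:-→d3:-→d4:-→d5:-→d6:-→d7:H7→d8:-→d9:-→d10:-→d11:-→d12:-→d13:-→d14:-→d15:-→d16:-→d17:H5 -> H5
  lookup 30.82.32.9: bits 00011110010100100010000000001001 walk d0:H5→d1:-→d2:-→d3:-→d4:-→d5:-→d6:-→d7:-→d8:H2→d9:-→d10:-→d11:-→d12:-→d13:-→d14:-→d15:-→d16:-→d17:-→d18:-→d19:-→d20:H6→d21:-→d22:-→d23:-→d24:-→d25:-→d26:-→d27:-→d28:-→d29:-→d30:-→d31:-→d32:H7 -> H7
  + 101.241.0.0/16 (H6) depth=16
  + 101.240.0.0/12 (H5) depth=12
  lookup 101.241.0.95: bits 0110010111110001 walk d0:H5→d1:-→d2:-→d3:-→d4:-→d5:-→d6:-→d7:-→d8:-→d9:-→d10:-→d11:-→d12:H5→d13:-→d14:-→d15:-→d16:H6 -> H6
  + 141.95.240.0/20 (H7) depth=20
  lookup 30.0.58.115: bits 000111100 walk d0:H5→d1:-→d2:-→d3:-→d4:-→d5:-→d6:-→d7:-→d8:H2→d9:- -> H2
  + 141.95.249.208/28 (H1) depth=28
  + 0.0.0.0/0 (H0) depth=0
  lookup 141.95.240.15: bits 10001101010111111111 walk d0:H0→d1:-→d2:-→d3:-→d4:-→d5:-→d6:-→d7:-→d8:-→d9:-→d10:-→d11:-→d12:-→d13:-→d14:-→d15:-→d16:-→d17:-→d18:-→d19:-→d20:H7 -> H7
  del 30.82.32.9/32 (clear depth 32)
  lookup 123.117.0.13: bits 01111011011101010 walk d0:H0→d1:-→d2:-→d3:-→d4:-→d5:-→d6:-→d7:H7→d8:-→d9:-→d10:-→d11:-→d12:-→d13:-→d14:-→d15:-→d16:-→d17:H5 -> H5
  + 0.0.0.0/0 (H5) depth=0
  lookup 141.95.249.208: bits 1000110101011111111110011101 walk d0:H5→d1:-→d2:-→d3:-→d4:-→d5:-→d6:-→d7:-→d8:-→d9:-→d10:-→d11:-→d12:-→d13:-→d14:-→d15:-→d16:-→d17:-→d18:-→d19:-→d20:H7→d21:-→d22:-→d23:H1→d24:-→d25:-→d26:-→d27:-→d28:H1 -> H1
  + 128.0.0.0/2 (H2) depth=2

== LOOKUPS ==
["H4","H3","H7","H7","H5","H5","H7","H6","H2","H7","H5","H1"]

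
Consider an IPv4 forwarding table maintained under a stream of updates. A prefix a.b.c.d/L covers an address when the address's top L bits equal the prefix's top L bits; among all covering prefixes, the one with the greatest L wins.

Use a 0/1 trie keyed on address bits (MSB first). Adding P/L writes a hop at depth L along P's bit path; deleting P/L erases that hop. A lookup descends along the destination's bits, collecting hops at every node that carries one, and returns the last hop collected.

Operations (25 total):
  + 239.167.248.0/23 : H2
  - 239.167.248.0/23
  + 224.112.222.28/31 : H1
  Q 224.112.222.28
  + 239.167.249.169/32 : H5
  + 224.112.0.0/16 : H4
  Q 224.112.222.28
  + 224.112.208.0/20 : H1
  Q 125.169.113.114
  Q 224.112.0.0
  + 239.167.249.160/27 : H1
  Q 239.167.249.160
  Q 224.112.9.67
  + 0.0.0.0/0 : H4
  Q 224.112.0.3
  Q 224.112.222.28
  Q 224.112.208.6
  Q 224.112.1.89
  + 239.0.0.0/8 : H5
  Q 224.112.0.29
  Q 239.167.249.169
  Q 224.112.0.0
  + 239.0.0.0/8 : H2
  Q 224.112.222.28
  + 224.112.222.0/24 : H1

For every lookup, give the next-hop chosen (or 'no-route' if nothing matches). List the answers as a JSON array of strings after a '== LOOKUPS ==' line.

Apply in order:
  add 239.167.248.0/23 -> H2 at depth 23
  del 239.167.248.0/23 (clear depth 23)
  add 224.112.222.28/31 -> H1 at depth 31
  ? 224.112.222.28  path d0:-→d1:-→d2:-→d3:-→d4:-→d5:-→d6:-→d7:-→d8:-→d9:-→d10:-→d11:-→d12:-→d13:-→d14:-→d15:-→d16:-→d17:-→d18:-→d19:-→d20:-→d21:-→d22:-→d23:-→d24:-→d25:-→d26:-→d27:-→d28:-→d29:-→d30:-→d31:H1  best=H1
  add 239.167.249.169/32 -> H5 at depth 32
  add 224.112.0.0/16 -> H4 at depth 16
  ? 224.112.222.28  path d0:-→d1:-→d2:-→d3:-→d4:-→d5:-→d6:-→d7:-→d8:-→d9:-→d10:-→d11:-→d12:-→d13:-→d14:-→d15:-→d16:H4→d17:-→d18:-→d19:-→d20:-→d21:-→d22:-→d23:-→d24:-→d25:-→d26:-→d27:-→d28:-→d29:-→d30:-→d31:H1  best=H1
  add 224.112.208.0/20 -> H1 at depth 20
  ? 125.169.113.114  path d0:-  best=no-route
  ? 224.112.0.0  path d0:-→d1:-→d2:-→d3:-→d4:-→d5:-→d6:-→d7:-→d8:-→d9:-→d10:-→d11:-→d12:-→d13:-→d14:-→d15:-→d16:H4  best=H4
  add 239.167.249.160/27 -> H1 at depth 27
  ? 239.167.249.160  path d0:-→d1:-→d2:-→d3:-→d4:-→d5:-→d6:-→d7:-→d8:-→d9:-→d10:-→d11:-→d12:-→d13:-→d14:-→d15:-→d16:-→d17:-→d18:-→d19:-→d20:-→d21:-→d22:-→d23:-→d24:-→d25:-→d26:-→d27:H1→d28:-  best=H1
  ? 224.112.9.67  path d0:-→d1:-→d2:-→d3:-→d4:-→d5:-→d6:-→d7:-→d8:-→d9:-→d10:-→d11:-→d12:-→d13:-→d14:-→d15:-→d16:H4  best=H4
  add 0.0.0.0/0 -> H4 at depth 0
  ? 224.112.0.3  path d0:H4→d1:-→d2:-→d3:-→d4:-→d5:-→d6:-→d7:-→d8:-→d9:-→d10:-→d11:-→d12:-→d13:-→d14:-→d15:-→d16:H4  best=H4
  ? 224.112.222.28  path d0:H4→d1:-→d2:-→d3:-→d4:-→d5:-→d6:-→d7:-→d8:-→d9:-→d10:-→d11:-→d12:-→d13:-→d14:-→d15:-→d16:H4→d17:-→d18:-→d19:-→d20:H1→d21:-→d22:-→d23:-→d24:-→d25:-→d26:-→d27:-→d28:-→d29:-→d30:-→d31:H1  best=H1
  ? 224.112.208.6  path d0:H4→d1:-→d2:-→d3:-→d4:-→d5:-→d6:-→d7:-→d8:-→d9:-→d10:-→d11:-→d12:-→d13:-→d14:-→d15:-→d16:H4→d17:-→d18:-→d19:-→d20:H1  best=H1
  ? 224.112.1.89  path d0:H4→d1:-→d2:-→d3:-→d4:-→d5:-→d6:-→d7:-→d8:-→d9:-→d10:-→d11:-→d12:-→d13:-→d14:-→d15:-→d16:H4  best=H4
  add 239.0.0.0/8 -> H5 at depth 8
  ? 224.112.0.29  path d0:H4→d1:-→d2:-→d3:-→d4:-→d5:-→d6:-→d7:-→d8:-→d9:-→d10:-→d11:-→d12:-→d13:-→d14:-→d15:-→d16:H4  best=H4
  ? 239.167.249.169  path d0:H4→d1:-→d2:-→d3:-→d4:-→d5:-→d6:-→d7:-→d8:H5→d9:-→d10:-→d11:-→d12:-→d13:-→d14:-→d15:-→d16:-→d17:-→d18:-→d19:-→d20:-→d21:-→d22:-→d23:-→d24:-→d25:-→d26:-→d27:H1→d28:-→d29:-→d30:-→d31:-→d32:H5  best=H5
  ? 224.112.0.0  path d0:H4→d1:-→d2:-→d3:-→d4:-→d5:-→d6:-→d7:-→d8:-→d9:-→d10:-→d11:-→d12:-→d13:-→d14:-→d15:-→d16:H4  best=H4
  add 239.0.0.0/8 -> H2 at depth 8
  ? 224.112.222.28  path d0:H4→d1:-→d2:-→d3:-→d4:-→d5:-→d6:-→d7:-→d8:-→d9:-→d10:-→d11:-→d12:-→d13:-→d14:-→d15:-→d16:H4→d17:-→d18:-→d19:-→d20:H1→d21:-→d22:-→d23:-→d24:-→d25:-→d26:-→d27:-→d28:-→d29:-→d30:-→d31:H1  best=H1
  add 224.112.222.0/24 -> H1 at depth 24

== LOOKUPS ==
["H1","H1","no-route","H4","H1","H4","H4","H1","H1","H4","H4","H5","H4","H1"]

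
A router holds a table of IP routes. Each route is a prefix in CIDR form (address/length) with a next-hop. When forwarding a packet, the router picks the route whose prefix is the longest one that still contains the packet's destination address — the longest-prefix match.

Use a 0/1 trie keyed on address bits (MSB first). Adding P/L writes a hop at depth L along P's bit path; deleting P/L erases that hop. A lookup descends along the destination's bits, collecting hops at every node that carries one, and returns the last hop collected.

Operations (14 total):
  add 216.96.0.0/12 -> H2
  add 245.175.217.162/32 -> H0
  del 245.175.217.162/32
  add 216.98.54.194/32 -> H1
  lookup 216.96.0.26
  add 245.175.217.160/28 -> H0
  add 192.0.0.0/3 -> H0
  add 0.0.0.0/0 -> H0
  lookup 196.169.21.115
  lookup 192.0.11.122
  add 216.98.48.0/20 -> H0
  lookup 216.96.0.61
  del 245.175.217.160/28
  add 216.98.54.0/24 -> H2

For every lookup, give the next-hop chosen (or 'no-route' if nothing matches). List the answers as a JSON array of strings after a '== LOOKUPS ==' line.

Process each operation:
  add 216.96.0.0/12 -> H2 at depth 12
  add 245.175.217.162/32 -> H0 at depth 32
  del 245.175.217.162/32 (clear depth 32)
  add 216.98.54.194/32 -> H1 at depth 32
  lookup 216.96.0.26: bits 11011000011000 walk d0:-→d1:-→d2:-→d3:-→d4:-→d5:-→d6:-→d7:-→d8:-→d9:-→d10:-→d11:-→d12:H2→d13:-→d14:- -> H2
  add 245.175.217.160/28 -> H0 at depth 28
  add 192.0.0.0/3 -> H0 at depth 3
  add 0.0.0.0/0 -> H0 at depth 0
  lookup 196.169.21.115: bits 110 walk d0:H0→d1:-→d2:-→d3:H0 -> H0
  lookup 192.0.11.122: bits 110 walk d0:H0→d1:-→d2:-→d3:H0 -> H0
  add 216.98.48.0/20 -> H0 at depth 20
  lookup 216.96.0.61: bits 11011000011000 walk d0:H0→d1:-→d2:-→d3:H0→d4:-→d5:-→d6:-→d7:-→d8:-→d9:-→d10:-→d11:-→d12:H2→d13:-→d14:- -> H2
  del 245.175.217.160/28 (clear depth 28)
  add 216.98.54.0/24 -> H2 at depth 24

== LOOKUPS ==
["H2","H0","H0","H2"]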